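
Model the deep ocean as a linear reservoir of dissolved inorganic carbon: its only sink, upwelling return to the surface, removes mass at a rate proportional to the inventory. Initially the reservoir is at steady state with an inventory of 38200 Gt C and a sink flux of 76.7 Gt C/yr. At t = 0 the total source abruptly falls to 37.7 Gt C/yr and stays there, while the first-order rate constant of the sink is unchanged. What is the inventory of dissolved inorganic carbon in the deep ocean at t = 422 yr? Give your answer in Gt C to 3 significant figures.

The sink rate constant is k = F₀/M₀ = 76.7/38200 = 0.002008 yr⁻¹.
Solving dM/dt = F₁ − kM with M(0) = M₀ gives M(t) = F₁/k + (M₀ − F₁/k)·e^(−kt).
F₁/k = 37.7/0.002008 = 18776 Gt C; kt = 0.002008 × 422 = 0.8473, e^(−kt) = 0.4286.
M(422) = 18776 + (38200 − 18776) × 0.4286 = 18776 + 8324 = 27101 Gt C.

27100 Gt C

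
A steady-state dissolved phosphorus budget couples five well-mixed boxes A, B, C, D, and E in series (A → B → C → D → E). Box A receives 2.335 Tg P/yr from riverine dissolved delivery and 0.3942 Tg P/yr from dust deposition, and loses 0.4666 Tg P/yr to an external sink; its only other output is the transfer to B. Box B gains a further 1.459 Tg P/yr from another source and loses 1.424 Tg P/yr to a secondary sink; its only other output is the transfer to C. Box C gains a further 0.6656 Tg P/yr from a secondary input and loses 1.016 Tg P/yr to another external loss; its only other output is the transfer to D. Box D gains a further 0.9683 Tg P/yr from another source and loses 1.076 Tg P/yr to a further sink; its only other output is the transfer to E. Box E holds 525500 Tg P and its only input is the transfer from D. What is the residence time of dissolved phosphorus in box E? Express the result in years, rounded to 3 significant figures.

286000 yr

Box A: F(A→B) = (2.335 + 0.3942) − 0.4666 = 2.2626 Tg P/yr.
Box B: F(B→C) = (2.2626 + 1.459) − 1.424 = 2.2976 Tg P/yr.
Box C: F(C→D) = (2.2976 + 0.6656) − 1.016 = 1.9472 Tg P/yr.
Box D: F(D→E) = (1.9472 + 0.9683) − 1.076 = 1.8395 Tg P/yr.
Box E throughput = its input = 1.8395 Tg P/yr; τ = 525500 / 1.8395 = 285700 yr.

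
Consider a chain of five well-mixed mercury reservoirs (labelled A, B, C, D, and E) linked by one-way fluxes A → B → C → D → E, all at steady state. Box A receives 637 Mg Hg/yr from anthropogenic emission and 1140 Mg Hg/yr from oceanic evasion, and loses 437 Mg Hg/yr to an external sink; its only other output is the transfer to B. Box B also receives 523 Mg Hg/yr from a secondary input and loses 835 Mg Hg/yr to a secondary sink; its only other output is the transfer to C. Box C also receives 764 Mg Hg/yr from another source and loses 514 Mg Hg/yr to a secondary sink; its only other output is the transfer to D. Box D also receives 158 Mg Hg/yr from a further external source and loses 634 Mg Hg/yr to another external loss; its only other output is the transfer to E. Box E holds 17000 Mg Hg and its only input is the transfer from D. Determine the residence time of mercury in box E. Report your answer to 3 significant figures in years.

Box A: F(A→B) = (637 + 1140) − 437 = 1340.0 Mg Hg/yr.
Box B: F(B→C) = (1340.0 + 523) − 835 = 1028.0 Mg Hg/yr.
Box C: F(C→D) = (1028.0 + 764) − 514 = 1278.0 Mg Hg/yr.
Box D: F(D→E) = (1278.0 + 158) − 634 = 802.00 Mg Hg/yr.
Box E throughput = its input = 802.00 Mg Hg/yr; τ = 17000 / 802.00 = 21.20 yr.

21.2 yr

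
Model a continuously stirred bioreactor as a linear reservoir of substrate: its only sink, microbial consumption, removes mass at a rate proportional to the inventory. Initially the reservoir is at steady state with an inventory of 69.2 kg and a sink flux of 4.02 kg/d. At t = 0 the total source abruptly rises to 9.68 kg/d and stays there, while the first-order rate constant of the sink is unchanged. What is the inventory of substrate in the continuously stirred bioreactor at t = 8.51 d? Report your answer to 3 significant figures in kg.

τ = M₀/F₀ = 69.2/4.02 = 17.21 d; rate constant k = 1/τ.
New steady state M_∞ = F₁/k = F₁·τ = 9.68 × 17.21 = 166.63 kg.
M(t) = M_∞ + (M₀ − M_∞)·e^(−t/τ); t/τ = 8.51/17.21 = 0.4944, so e^(−t/τ) = 0.6100.
M(t) = 166.63 − 97.43 × 0.6100 = 107.20 kg.

107 kg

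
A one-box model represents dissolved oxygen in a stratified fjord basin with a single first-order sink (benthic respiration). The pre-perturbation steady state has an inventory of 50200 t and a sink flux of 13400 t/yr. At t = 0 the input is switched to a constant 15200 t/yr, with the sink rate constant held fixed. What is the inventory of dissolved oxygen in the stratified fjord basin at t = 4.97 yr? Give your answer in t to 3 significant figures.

τ = M₀/F₀ = 50200/13400 = 3.746 yr; rate constant k = 1/τ.
New steady state M_∞ = F₁/k = F₁·τ = 15200 × 3.746 = 56943 t.
M(t) = M_∞ + (M₀ − M_∞)·e^(−t/τ); t/τ = 4.97/3.746 = 1.327, so e^(−t/τ) = 0.2654.
M(t) = 56943 − 6743 × 0.2654 = 55154 t.

55200 t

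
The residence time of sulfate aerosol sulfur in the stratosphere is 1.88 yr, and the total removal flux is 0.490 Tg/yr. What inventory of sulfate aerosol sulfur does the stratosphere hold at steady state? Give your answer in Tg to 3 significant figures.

τ = M/F ⇒ M = τ × F = 1.88 × 0.490 = 0.9212 Tg.

0.921 Tg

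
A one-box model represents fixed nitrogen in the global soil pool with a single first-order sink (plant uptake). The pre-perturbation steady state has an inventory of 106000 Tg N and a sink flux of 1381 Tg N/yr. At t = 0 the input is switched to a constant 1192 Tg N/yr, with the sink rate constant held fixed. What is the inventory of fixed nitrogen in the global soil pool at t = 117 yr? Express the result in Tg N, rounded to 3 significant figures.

τ = M₀/F₀ = 106000/1381 = 76.76 yr; rate constant k = 1/τ.
New steady state M_∞ = F₁/k = F₁·τ = 1192 × 76.76 = 91493 Tg N.
M(t) = M_∞ + (M₀ − M_∞)·e^(−t/τ); t/τ = 117/76.76 = 1.524, so e^(−t/τ) = 0.2178.
M(t) = 91493 + 14510 × 0.2178 = 94652 Tg N.

94700 Tg N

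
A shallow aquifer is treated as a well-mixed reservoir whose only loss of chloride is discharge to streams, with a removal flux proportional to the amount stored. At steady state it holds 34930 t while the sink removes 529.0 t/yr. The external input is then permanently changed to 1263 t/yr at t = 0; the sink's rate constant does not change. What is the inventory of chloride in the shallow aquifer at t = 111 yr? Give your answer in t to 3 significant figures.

Residence time τ = M₀/F₀ = 66.03 yr. The eventual steady state is M_∞ = M₀·(F₁/F₀) = 34930 × 1263/529.0 = 83396 t.
The anomaly ΔM(t) = M(t) − M_∞ decays as ΔM₀·e^(−t/τ) with ΔM₀ = 34930 − 83396 = −48470 t.
At t = 111 yr, e^(−t/τ) = e^(−1.681) = 0.1862, so ΔM = −9023 t and M = 83396 − 9023 = 74373 t.

74400 t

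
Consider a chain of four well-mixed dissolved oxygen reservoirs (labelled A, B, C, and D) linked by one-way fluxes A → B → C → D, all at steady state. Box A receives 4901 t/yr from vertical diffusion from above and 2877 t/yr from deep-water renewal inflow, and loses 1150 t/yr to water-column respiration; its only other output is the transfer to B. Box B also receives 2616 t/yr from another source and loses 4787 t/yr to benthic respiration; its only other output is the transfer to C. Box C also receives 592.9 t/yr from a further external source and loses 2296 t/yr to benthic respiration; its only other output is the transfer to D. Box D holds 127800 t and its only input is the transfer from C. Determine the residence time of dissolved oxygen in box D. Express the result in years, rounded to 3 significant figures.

Box A: F(A→B) = (4901 + 2877) − 1150 = 6628.0 t/yr.
Box B: F(B→C) = (6628.0 + 2616) − 4787 = 4457.0 t/yr.
Box C: F(C→D) = (4457.0 + 592.9) − 2296 = 2753.9 t/yr.
Box D throughput = its input = 2753.9 t/yr; τ = 127800 / 2753.9 = 46.41 yr.

46.4 yr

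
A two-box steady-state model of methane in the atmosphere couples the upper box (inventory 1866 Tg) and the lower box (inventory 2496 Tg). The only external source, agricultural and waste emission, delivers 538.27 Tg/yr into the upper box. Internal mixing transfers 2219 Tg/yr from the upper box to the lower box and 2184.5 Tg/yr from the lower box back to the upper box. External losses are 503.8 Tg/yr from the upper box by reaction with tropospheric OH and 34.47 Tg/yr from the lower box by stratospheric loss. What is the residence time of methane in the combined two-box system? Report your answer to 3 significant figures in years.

8.10 yr

For the system as a whole, the A↔B exchange is internal and contributes nothing to the throughput; only the external sinks remove mass.
M_total = 1866 + 2496 = 4362.0 Tg.
ΣF_external_out = 503.8 + 34.47 = 538.27 Tg/yr.
τ = M_total / ΣF_ext = 4362.0 / 538.27 = 8.104 yr.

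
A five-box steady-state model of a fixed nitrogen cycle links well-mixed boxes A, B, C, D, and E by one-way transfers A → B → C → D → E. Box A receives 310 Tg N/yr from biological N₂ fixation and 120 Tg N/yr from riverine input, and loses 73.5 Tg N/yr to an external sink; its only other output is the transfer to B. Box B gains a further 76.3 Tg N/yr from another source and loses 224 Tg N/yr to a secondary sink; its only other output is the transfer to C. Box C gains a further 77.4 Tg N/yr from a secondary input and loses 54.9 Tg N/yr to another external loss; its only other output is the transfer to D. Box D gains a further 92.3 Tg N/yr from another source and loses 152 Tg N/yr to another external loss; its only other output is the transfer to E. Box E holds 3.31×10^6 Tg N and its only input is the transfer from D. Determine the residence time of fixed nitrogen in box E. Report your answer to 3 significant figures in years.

19300 yr

Box A: F(A→B) = (310 + 120) − 73.5 = 356.50 Tg N/yr.
Box B: F(B→C) = (356.50 + 76.3) − 224 = 208.80 Tg N/yr.
Box C: F(C→D) = (208.80 + 77.4) − 54.9 = 231.30 Tg N/yr.
Box D: F(D→E) = (231.30 + 92.3) − 152 = 171.60 Tg N/yr.
Box E throughput = its input = 171.60 Tg N/yr; τ = 3.31×10^6 / 171.60 = 19290 yr.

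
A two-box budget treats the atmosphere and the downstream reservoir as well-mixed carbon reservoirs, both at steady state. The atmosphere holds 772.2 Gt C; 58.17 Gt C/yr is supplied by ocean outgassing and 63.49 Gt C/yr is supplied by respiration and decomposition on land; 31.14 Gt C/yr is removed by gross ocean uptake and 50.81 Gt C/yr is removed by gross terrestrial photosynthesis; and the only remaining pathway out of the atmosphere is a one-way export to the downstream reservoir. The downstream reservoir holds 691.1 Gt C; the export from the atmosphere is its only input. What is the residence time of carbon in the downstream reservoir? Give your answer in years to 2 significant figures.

17 yr

Balance the atmosphere: ΣF_in = 58.17 + 63.49 = 121.66 Gt C/yr.
Export to the downstream reservoir = ΣF_in − (31.14 + 50.81) = 39.710 Gt C/yr.
At steady state the output of the downstream reservoir equals its input, 39.710 Gt C/yr.
τ = M / F = 691.1 / 39.710 = 17.40 yr.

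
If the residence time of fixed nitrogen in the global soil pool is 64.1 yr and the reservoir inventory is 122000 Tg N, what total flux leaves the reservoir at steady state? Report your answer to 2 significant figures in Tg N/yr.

1900 Tg N/yr

F = M / τ = 122000 / 64.1 = 1903 Tg N/yr.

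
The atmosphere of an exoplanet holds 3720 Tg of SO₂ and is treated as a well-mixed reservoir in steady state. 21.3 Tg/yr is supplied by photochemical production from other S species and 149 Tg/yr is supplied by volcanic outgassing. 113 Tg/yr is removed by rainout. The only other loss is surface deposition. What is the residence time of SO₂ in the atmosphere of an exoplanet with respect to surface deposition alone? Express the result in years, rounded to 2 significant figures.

At steady state ΣF_in = ΣF_out.
ΣF_in = 21.3 + 149 = 170.30 Tg/yr.
Surface deposition flux = ΣF_in − (113) = 170.30 − 113.0 = 57.30 Tg/yr.
τ = M / F = 3720 / 57.30 = 64.92 yr.

65 yr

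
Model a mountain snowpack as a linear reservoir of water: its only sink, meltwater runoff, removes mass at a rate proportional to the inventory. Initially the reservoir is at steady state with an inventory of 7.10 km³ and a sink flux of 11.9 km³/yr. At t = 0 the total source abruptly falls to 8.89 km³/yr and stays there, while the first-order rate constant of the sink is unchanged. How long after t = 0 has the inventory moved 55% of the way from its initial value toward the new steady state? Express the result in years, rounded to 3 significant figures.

τ = M₀/F₀ = 7.10/11.9 = 0.5966 yr.
The remaining gap fraction is e^(−t/τ); 55% covered ⇒ e^(−t/τ) = 0.450.
t = −τ ln(0.450) = 0.5966 × 0.7985 = 0.4764 yr.

0.476 yr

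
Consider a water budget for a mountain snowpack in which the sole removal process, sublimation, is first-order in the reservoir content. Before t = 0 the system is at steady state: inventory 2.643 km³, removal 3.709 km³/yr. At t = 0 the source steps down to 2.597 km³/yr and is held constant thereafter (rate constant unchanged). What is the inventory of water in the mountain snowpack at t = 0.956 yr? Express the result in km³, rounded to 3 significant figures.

The sink rate constant is k = F₀/M₀ = 3.709/2.643 = 1.403 yr⁻¹.
Solving dM/dt = F₁ − kM with M(0) = M₀ gives M(t) = F₁/k + (M₀ − F₁/k)·e^(−kt).
F₁/k = 2.597/1.403 = 1.8506 km³; kt = 1.403 × 0.956 = 1.342, e^(−kt) = 0.2614.
M(0.956) = 1.8506 + (2.643 − 1.8506) × 0.2614 = 1.8506 + 0.2072 = 2.0578 km³.

2.06 km³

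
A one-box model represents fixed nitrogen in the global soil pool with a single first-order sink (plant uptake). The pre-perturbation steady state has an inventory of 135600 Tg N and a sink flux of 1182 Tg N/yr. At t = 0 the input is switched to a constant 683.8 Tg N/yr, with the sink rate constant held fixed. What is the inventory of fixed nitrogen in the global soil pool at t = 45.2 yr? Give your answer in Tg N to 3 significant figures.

τ = M₀/F₀ = 135600/1182 = 114.7 yr; rate constant k = 1/τ.
New steady state M_∞ = F₁/k = F₁·τ = 683.8 × 114.7 = 78446 Tg N.
M(t) = M_∞ + (M₀ − M_∞)·e^(−t/τ); t/τ = 45.2/114.7 = 0.3940, so e^(−t/τ) = 0.6744.
M(t) = 78446 + 57150 × 0.6744 = 116990 Tg N.

117000 Tg N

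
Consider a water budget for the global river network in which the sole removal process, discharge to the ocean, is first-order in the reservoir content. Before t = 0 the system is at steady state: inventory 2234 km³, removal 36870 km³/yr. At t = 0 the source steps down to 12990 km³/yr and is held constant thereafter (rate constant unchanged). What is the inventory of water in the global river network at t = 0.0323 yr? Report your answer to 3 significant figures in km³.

Residence time τ = M₀/F₀ = 0.06059 yr. The eventual steady state is M_∞ = M₀·(F₁/F₀) = 2234 × 12990/36870 = 787.08 km³.
The anomaly ΔM(t) = M(t) − M_∞ decays as ΔM₀·e^(−t/τ) with ΔM₀ = 2234 − 787.08 = 1447 km³.
At t = 0.0323 yr, e^(−t/τ) = e^(−0.5331) = 0.5868, so ΔM = 849.0 km³ and M = 787.08 + 849.0 = 1636.1 km³.

1640 km³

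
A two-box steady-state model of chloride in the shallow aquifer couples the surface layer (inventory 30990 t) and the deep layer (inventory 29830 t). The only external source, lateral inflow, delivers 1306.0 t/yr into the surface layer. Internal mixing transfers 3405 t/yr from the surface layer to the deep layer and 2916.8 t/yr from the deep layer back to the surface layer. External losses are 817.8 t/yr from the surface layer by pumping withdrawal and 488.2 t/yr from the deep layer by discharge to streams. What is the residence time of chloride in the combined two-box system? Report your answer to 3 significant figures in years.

Residence time in the combined system uses the total inventory and the total *external* removal — internal exchanges between the two boxes cancel.
M_total = 30990 + 29830 = 60820 t.
ΣF_external_out = 817.8 + 488.2 = 1306.0 t/yr.
τ = M_total / ΣF_ext = 60820 / 1306.0 = 46.57 yr.

46.6 yr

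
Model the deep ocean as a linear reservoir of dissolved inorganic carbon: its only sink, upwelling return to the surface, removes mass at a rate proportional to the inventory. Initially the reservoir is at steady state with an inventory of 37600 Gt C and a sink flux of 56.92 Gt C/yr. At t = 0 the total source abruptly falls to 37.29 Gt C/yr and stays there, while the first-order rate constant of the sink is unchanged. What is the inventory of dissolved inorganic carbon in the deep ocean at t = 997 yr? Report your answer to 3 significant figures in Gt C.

τ = M₀/F₀ = 37600/56.92 = 660.6 yr; rate constant k = 1/τ.
New steady state M_∞ = F₁/k = F₁·τ = 37.29 × 660.6 = 24633 Gt C.
M(t) = M_∞ + (M₀ − M_∞)·e^(−t/τ); t/τ = 997/660.6 = 1.509, so e^(−t/τ) = 0.2211.
M(t) = 24633 + 12970 × 0.2211 = 27499 Gt C.

27500 Gt C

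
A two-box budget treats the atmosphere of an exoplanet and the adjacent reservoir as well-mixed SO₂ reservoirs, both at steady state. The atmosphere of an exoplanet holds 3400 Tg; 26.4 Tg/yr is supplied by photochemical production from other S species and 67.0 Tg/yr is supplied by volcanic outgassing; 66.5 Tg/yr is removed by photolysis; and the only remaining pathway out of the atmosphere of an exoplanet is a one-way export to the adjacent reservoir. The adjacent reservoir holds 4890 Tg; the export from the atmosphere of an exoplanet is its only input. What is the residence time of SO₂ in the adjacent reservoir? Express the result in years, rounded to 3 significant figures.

Balance the atmosphere of an exoplanet: ΣF_in = 26.4 + 67.0 = 93.400 Tg/yr.
Export to the adjacent reservoir = ΣF_in − (66.5) = 26.900 Tg/yr.
At steady state the output of the adjacent reservoir equals its input, 26.900 Tg/yr.
τ = M / F = 4890 / 26.900 = 181.8 yr.

182 yr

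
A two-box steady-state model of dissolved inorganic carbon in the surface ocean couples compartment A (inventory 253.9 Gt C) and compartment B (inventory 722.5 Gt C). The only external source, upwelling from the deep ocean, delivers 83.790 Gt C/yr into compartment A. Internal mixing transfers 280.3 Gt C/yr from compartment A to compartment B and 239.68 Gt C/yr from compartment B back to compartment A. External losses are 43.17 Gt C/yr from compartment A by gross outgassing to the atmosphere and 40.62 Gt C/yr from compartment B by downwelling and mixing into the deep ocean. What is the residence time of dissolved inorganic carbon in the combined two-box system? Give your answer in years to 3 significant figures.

Treat the two boxes together as one reservoir: the mixing fluxes between them are internal recycling, so τ = ΣM / Σ(external losses).
M_total = 253.9 + 722.5 = 976.40 Gt C.
ΣF_external_out = 43.17 + 40.62 = 83.790 Gt C/yr.
τ = M_total / ΣF_ext = 976.40 / 83.790 = 11.65 yr.

11.7 yr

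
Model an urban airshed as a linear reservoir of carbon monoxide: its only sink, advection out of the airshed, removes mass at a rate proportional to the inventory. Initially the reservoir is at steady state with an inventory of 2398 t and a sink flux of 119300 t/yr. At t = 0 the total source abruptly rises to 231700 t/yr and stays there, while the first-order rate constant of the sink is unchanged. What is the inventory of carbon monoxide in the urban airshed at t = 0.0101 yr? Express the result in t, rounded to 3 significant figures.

3290 t

Residence time τ = M₀/F₀ = 0.02010 yr. The eventual steady state is M_∞ = M₀·(F₁/F₀) = 2398 × 231700/119300 = 4657.3 t.
The anomaly ΔM(t) = M(t) − M_∞ decays as ΔM₀·e^(−t/τ) with ΔM₀ = 2398 − 4657.3 = −2259 t.
At t = 0.0101 yr, e^(−t/τ) = e^(−0.5025) = 0.6050, so ΔM = −1367 t and M = 4657.3 − 1367 = 3290.4 t.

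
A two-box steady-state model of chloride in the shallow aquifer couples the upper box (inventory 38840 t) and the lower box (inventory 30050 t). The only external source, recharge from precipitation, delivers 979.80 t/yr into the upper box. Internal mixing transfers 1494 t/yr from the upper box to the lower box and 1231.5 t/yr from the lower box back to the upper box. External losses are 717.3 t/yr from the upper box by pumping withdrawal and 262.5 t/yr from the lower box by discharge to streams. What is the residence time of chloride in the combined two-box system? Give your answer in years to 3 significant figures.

For the system as a whole, the A↔B exchange is internal and contributes nothing to the throughput; only the external sinks remove mass.
M_total = 38840 + 30050 = 68890 t.
ΣF_external_out = 717.3 + 262.5 = 979.80 t/yr.
τ = M_total / ΣF_ext = 68890 / 979.80 = 70.31 yr.

70.3 yr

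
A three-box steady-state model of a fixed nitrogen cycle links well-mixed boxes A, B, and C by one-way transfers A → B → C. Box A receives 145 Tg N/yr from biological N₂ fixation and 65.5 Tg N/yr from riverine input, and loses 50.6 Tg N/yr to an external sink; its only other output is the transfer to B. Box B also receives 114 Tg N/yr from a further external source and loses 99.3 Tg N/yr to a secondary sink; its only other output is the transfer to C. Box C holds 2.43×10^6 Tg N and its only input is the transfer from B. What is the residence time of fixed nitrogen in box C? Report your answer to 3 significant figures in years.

Box A: F(A→B) = (145 + 65.5) − 50.6 = 159.90 Tg N/yr.
Box B: F(B→C) = (159.90 + 114) − 99.3 = 174.60 Tg N/yr.
Box C throughput = its input = 174.60 Tg N/yr; τ = 2.43×10^6 / 174.60 = 13920 yr.

13900 yr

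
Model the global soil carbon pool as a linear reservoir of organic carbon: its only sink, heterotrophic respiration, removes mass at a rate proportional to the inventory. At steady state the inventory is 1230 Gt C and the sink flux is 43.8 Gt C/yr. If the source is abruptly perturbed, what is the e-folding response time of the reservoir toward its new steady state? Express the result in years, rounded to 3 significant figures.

28.1 yr

For a linear reservoir the response time equals the residence time τ = M/F.
τ = 1230 / 43.8 = 28.08 yr.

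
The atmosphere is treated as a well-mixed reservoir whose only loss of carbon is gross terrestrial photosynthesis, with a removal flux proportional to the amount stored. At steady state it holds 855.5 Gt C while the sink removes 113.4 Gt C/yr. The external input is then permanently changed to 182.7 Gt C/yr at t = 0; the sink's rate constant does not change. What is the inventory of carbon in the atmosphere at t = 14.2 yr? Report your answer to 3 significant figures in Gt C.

1300 Gt C

Residence time τ = M₀/F₀ = 7.544 yr. The eventual steady state is M_∞ = M₀·(F₁/F₀) = 855.5 × 182.7/113.4 = 1378.3 Gt C.
The anomaly ΔM(t) = M(t) − M_∞ decays as ΔM₀·e^(−t/τ) with ΔM₀ = 855.5 − 1378.3 = −522.8 Gt C.
At t = 14.2 yr, e^(−t/τ) = e^(−1.882) = 0.1522, so ΔM = −79.59 Gt C and M = 1378.3 − 79.59 = 1298.7 Gt C.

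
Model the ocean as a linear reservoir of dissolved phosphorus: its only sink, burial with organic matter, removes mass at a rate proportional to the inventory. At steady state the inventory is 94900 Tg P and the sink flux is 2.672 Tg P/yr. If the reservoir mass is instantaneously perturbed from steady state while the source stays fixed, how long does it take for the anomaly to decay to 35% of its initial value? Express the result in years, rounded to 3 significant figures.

37300 yr

For a linear reservoir the anomaly decays as exp(−t/τ) with τ = M/F = 94900/2.672 = 35520 yr.
exp(−t/τ) = 0.35 ⇒ t = −τ ln(0.35) = 35520 × 1.050 = 37290 yr.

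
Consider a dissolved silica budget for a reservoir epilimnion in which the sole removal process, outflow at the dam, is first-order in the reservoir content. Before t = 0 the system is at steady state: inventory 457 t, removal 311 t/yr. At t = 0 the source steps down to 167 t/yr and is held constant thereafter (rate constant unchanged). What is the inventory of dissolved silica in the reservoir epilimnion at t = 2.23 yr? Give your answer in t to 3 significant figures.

292 t

The sink rate constant is k = F₀/M₀ = 311/457 = 0.6805 yr⁻¹.
Solving dM/dt = F₁ − kM with M(0) = M₀ gives M(t) = F₁/k + (M₀ − F₁/k)·e^(−kt).
F₁/k = 167/0.6805 = 245.40 t; kt = 0.6805 × 2.23 = 1.518, e^(−kt) = 0.2192.
M(2.23) = 245.40 + (457 − 245.40) × 0.2192 = 245.40 + 46.39 = 291.79 t.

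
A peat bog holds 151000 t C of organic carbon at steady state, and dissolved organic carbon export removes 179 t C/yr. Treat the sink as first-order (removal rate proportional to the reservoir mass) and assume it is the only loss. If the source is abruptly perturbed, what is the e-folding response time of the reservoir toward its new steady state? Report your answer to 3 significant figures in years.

844 yr

For a linear reservoir the response time equals the residence time τ = M/F.
τ = 151000 / 179 = 843.6 yr.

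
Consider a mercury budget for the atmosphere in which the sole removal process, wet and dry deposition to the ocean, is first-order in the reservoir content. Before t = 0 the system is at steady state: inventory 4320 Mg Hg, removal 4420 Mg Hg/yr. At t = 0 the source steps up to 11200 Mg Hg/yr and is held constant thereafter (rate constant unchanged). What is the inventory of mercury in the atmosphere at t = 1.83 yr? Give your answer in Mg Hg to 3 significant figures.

The sink rate constant is k = F₀/M₀ = 4420/4320 = 1.023 yr⁻¹.
Solving dM/dt = F₁ − kM with M(0) = M₀ gives M(t) = F₁/k + (M₀ − F₁/k)·e^(−kt).
F₁/k = 11200/1.023 = 10947 Mg Hg; kt = 1.023 × 1.83 = 1.872, e^(−kt) = 0.1538.
M(1.83) = 10947 + (4320 − 10947) × 0.1538 = 10947 − 1019 = 9927.7 Mg Hg.

9930 Mg Hg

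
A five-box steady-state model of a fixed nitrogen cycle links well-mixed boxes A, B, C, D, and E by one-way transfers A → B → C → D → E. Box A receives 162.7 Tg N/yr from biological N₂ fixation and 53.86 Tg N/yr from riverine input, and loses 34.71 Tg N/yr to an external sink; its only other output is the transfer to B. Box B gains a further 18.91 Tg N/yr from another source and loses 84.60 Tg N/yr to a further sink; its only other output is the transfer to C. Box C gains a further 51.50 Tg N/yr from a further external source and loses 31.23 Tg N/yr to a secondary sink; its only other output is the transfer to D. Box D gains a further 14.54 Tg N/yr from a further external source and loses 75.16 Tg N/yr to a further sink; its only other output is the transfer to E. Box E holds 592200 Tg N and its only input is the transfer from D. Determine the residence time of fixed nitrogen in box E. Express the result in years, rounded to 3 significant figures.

7810 yr

Box A: F(A→B) = (162.7 + 53.86) − 34.71 = 181.85 Tg N/yr.
Box B: F(B→C) = (181.85 + 18.91) − 84.60 = 116.16 Tg N/yr.
Box C: F(C→D) = (116.16 + 51.50) − 31.23 = 136.43 Tg N/yr.
Box D: F(D→E) = (136.43 + 14.54) − 75.16 = 75.810 Tg N/yr.
Box E throughput = its input = 75.810 Tg N/yr; τ = 592200 / 75.810 = 7812 yr.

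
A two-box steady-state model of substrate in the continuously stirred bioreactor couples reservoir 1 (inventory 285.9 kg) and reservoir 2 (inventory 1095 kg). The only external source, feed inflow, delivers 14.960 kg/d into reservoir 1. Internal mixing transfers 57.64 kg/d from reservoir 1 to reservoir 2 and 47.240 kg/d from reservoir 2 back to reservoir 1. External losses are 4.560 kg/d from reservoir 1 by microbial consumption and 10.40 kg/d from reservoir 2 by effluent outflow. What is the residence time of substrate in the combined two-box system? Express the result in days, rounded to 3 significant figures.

92.3 d

Treat the two boxes together as one reservoir: the mixing fluxes between them are internal recycling, so τ = ΣM / Σ(external losses).
M_total = 285.9 + 1095 = 1380.9 kg.
ΣF_external_out = 4.560 + 10.40 = 14.960 kg/d.
τ = M_total / ΣF_ext = 1380.9 / 14.960 = 92.31 d.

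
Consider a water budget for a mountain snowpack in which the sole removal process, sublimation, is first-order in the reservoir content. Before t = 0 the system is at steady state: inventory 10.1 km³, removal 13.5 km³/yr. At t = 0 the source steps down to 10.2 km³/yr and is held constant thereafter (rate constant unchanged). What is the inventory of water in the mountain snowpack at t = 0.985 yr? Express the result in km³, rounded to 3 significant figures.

8.29 km³

Residence time τ = M₀/F₀ = 0.7481 yr. The eventual steady state is M_∞ = M₀·(F₁/F₀) = 10.1 × 10.2/13.5 = 7.6311 km³.
The anomaly ΔM(t) = M(t) − M_∞ decays as ΔM₀·e^(−t/τ) with ΔM₀ = 10.1 − 7.6311 = 2.469 km³.
At t = 0.985 yr, e^(−t/τ) = e^(−1.317) = 0.2680, so ΔM = 0.6618 km³ and M = 7.6311 + 0.6618 = 8.2929 km³.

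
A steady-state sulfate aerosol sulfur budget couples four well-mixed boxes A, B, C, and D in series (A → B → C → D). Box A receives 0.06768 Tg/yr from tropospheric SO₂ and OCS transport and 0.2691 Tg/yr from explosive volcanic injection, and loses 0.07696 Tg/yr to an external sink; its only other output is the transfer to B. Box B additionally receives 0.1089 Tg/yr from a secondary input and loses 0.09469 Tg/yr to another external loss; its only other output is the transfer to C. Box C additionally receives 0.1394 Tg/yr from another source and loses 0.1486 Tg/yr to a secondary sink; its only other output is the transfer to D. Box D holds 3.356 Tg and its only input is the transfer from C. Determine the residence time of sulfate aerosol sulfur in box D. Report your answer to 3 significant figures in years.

Box A: F(A→B) = (0.06768 + 0.2691) − 0.07696 = 0.25982 Tg/yr.
Box B: F(B→C) = (0.25982 + 0.1089) − 0.09469 = 0.27403 Tg/yr.
Box C: F(C→D) = (0.27403 + 0.1394) − 0.1486 = 0.26483 Tg/yr.
Box D throughput = its input = 0.26483 Tg/yr; τ = 3.356 / 0.26483 = 12.67 yr.

12.7 yr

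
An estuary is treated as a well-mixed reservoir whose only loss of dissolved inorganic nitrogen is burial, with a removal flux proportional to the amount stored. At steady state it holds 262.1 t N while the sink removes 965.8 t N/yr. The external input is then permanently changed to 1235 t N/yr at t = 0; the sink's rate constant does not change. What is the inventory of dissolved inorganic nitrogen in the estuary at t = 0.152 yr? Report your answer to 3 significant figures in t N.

293 t N

τ = M₀/F₀ = 262.1/965.8 = 0.2714 yr; rate constant k = 1/τ.
New steady state M_∞ = F₁/k = F₁·τ = 1235 × 0.2714 = 335.16 t N.
M(t) = M_∞ + (M₀ − M_∞)·e^(−t/τ); t/τ = 0.152/0.2714 = 0.5601, so e^(−t/τ) = 0.5712.
M(t) = 335.16 − 73.06 × 0.5712 = 293.43 t N.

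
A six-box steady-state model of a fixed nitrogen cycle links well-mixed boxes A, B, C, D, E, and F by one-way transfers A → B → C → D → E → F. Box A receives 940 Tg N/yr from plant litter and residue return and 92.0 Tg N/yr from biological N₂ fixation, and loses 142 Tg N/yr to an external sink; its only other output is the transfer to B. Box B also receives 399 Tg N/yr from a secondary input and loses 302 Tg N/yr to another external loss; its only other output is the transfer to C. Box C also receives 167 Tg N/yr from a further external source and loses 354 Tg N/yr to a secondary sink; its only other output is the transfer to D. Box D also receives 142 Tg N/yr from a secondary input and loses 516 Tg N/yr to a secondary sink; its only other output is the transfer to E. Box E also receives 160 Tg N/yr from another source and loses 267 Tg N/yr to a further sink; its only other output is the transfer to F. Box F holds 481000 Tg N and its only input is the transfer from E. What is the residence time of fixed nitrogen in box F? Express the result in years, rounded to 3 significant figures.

1510 yr

Box A: F(A→B) = (940 + 92.0) − 142 = 890.00 Tg N/yr.
Box B: F(B→C) = (890.00 + 399) − 302 = 987.00 Tg N/yr.
Box C: F(C→D) = (987.00 + 167) − 354 = 800.00 Tg N/yr.
Box D: F(D→E) = (800.00 + 142) − 516 = 426.00 Tg N/yr.
Box E: F(E→F) = (426.00 + 160) − 267 = 319.00 Tg N/yr.
Box F throughput = its input = 319.00 Tg N/yr; τ = 481000 / 319.00 = 1508 yr.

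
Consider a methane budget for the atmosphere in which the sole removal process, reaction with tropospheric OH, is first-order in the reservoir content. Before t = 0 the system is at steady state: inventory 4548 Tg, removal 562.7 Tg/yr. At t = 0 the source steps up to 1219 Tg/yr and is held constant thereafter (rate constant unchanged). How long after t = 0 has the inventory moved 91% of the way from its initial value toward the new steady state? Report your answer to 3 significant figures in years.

τ = M₀/F₀ = 4548/562.7 = 8.082 yr.
The remaining gap fraction is e^(−t/τ); 91% covered ⇒ e^(−t/τ) = 0.0900.
t = −τ ln(0.0900) = 8.082 × 2.408 = 19.46 yr.

19.5 yr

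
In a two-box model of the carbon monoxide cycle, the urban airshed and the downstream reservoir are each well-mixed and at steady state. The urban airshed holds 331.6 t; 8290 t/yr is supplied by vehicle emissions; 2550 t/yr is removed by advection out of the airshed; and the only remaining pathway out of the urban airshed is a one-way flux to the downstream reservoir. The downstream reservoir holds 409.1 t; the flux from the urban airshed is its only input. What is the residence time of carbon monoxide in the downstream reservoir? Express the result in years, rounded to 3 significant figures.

Balance the urban airshed: ΣF_in = 8290.0 t/yr.
Flux to the downstream reservoir = ΣF_in − (2550) = 5740.0 t/yr.
At steady state the output of the downstream reservoir equals its input, 5740.0 t/yr.
τ = M / F = 409.1 / 5740.0 = 0.07127 yr.

0.0713 yr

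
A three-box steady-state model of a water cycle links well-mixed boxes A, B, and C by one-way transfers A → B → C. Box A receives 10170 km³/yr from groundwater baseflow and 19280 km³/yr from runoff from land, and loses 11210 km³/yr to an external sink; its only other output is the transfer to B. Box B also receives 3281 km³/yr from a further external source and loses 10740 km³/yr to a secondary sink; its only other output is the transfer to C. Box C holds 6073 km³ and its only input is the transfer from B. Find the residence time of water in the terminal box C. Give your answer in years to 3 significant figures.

0.563 yr

Box A: F(A→B) = (10170 + 19280) − 11210 = 18240 km³/yr.
Box B: F(B→C) = (18240 + 3281) − 10740 = 10781 km³/yr.
Box C throughput = its input = 10781 km³/yr; τ = 6073 / 10781 = 0.5633 yr.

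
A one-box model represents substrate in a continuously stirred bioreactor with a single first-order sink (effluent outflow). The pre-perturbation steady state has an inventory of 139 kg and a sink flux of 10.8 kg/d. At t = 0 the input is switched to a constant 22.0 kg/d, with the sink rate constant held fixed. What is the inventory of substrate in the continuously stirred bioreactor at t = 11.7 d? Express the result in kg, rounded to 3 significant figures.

Residence time τ = M₀/F₀ = 12.87 d. The eventual steady state is M_∞ = M₀·(F₁/F₀) = 139 × 22.0/10.8 = 283.15 kg.
The anomaly ΔM(t) = M(t) − M_∞ decays as ΔM₀·e^(−t/τ) with ΔM₀ = 139 − 283.15 = −144.1 kg.
At t = 11.7 d, e^(−t/τ) = e^(−0.9091) = 0.4029, so ΔM = −58.08 kg and M = 283.15 − 58.08 = 225.07 kg.

225 kg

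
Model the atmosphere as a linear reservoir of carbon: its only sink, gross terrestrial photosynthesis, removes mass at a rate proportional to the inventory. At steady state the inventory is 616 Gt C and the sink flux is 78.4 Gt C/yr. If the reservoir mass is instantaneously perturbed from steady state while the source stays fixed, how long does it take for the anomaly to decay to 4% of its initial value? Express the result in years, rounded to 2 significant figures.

For a linear reservoir the anomaly decays as exp(−t/τ) with τ = M/F = 616/78.4 = 7.857 yr.
exp(−t/τ) = 0.04 ⇒ t = −τ ln(0.04) = 7.857 × 3.219 = 25.29 yr.

25 yr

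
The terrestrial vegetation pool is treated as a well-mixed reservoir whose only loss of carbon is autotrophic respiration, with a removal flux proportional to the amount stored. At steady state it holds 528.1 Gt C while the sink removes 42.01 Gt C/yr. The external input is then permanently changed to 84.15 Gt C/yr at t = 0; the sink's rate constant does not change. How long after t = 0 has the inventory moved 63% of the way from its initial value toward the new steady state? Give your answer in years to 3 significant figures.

12.5 yr

τ = M₀/F₀ = 528.1/42.01 = 12.57 yr.
The remaining gap fraction is e^(−t/τ); 63% covered ⇒ e^(−t/τ) = 0.370.
t = −τ ln(0.370) = 12.57 × 0.9943 = 12.50 yr.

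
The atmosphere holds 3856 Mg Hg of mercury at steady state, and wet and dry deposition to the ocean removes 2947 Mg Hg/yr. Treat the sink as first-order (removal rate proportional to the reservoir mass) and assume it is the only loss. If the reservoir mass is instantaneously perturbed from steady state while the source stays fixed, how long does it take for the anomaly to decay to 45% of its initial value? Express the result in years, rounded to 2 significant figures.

1.0 yr

For a linear reservoir the anomaly decays as exp(−t/τ) with τ = M/F = 3856/2947 = 1.308 yr.
exp(−t/τ) = 0.45 ⇒ t = −τ ln(0.45) = 1.308 × 0.7985 = 1.045 yr.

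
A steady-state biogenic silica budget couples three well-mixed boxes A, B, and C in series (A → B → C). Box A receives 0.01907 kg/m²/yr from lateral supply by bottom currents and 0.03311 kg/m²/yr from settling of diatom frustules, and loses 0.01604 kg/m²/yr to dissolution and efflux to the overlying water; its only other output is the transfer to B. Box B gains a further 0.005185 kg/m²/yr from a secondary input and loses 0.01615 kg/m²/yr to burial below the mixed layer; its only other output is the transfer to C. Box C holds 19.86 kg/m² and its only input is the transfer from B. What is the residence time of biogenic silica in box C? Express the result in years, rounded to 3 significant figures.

789 yr

Box A: F(A→B) = (0.01907 + 0.03311) − 0.01604 = 0.036140 kg/m²/yr.
Box B: F(B→C) = (0.036140 + 0.005185) − 0.01615 = 0.025175 kg/m²/yr.
Box C throughput = its input = 0.025175 kg/m²/yr; τ = 19.86 / 0.025175 = 788.9 yr.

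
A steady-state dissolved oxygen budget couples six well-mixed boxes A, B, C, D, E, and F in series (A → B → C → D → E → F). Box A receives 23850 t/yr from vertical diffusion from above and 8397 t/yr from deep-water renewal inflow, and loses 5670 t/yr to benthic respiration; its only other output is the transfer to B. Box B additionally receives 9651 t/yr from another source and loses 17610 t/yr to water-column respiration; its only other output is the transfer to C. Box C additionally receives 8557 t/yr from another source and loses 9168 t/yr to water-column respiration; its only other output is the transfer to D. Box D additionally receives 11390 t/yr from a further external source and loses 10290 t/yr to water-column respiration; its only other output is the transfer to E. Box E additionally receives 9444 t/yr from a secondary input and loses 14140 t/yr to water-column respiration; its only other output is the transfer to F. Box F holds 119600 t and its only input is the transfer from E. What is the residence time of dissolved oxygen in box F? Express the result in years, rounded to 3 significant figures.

Box A: F(A→B) = (23850 + 8397) − 5670 = 26577 t/yr.
Box B: F(B→C) = (26577 + 9651) − 17610 = 18618 t/yr.
Box C: F(C→D) = (18618 + 8557) − 9168 = 18007 t/yr.
Box D: F(D→E) = (18007 + 11390) − 10290 = 19107 t/yr.
Box E: F(E→F) = (19107 + 9444) − 14140 = 14411 t/yr.
Box F throughput = its input = 14411 t/yr; τ = 119600 / 14411 = 8.299 yr.

8.30 yr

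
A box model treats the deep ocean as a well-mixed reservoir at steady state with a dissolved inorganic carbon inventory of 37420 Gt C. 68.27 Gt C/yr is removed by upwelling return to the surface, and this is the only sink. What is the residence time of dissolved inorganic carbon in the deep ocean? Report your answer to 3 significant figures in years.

τ = M / F = 37420 / 68.27 = 548.1 yr.

548 yr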